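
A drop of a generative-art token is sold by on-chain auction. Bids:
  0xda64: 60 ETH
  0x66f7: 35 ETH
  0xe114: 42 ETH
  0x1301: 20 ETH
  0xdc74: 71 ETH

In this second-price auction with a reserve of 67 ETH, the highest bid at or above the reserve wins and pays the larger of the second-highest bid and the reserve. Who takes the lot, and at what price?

Rule: the highest bid at or above the reserve wins and pays the larger of the second-highest bid and the reserve.
Bids ranked: 71 (0xdc74) > 60 (0xda64) > 42 (0xe114) > 35 (0x66f7) > 20 (0x1301)
0xdc74 has the top bid at or above the reserve (71 ETH).
Second-highest bid 60 ETH is below the reserve 67 ETH, so the reserve binds → payment 67 ETH.

0xdc74 pays 67 ETH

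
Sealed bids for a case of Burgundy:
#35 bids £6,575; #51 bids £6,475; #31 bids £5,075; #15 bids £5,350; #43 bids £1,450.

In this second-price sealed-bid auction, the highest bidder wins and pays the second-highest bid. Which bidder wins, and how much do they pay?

#35 pays £6,475

Bids ranked: 6,575 (#35) > 6,475 (#51) > 5,350 (#15) > 5,075 (#31) > 1,450 (#43)
#35 wins with the highest bid; price is set by the runner-up at £6,475.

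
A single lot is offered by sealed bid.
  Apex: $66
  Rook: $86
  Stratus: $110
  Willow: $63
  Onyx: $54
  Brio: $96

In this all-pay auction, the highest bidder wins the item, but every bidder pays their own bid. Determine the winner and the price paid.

Stratus pays $110

Rule: the highest bidder wins the item, but every bidder pays their own bid.
Bids in order: 110 (Stratus) > 96 (Brio) > 86 (Rook) > 66 (Apex) > 63 (Willow) > 54 (Onyx)
Stratus wins with the top bid; all bids are sunk regardless.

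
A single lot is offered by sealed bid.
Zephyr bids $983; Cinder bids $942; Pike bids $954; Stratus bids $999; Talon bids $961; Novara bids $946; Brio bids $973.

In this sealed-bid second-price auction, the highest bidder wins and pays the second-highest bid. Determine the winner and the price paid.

Bids ranked: 999 (Stratus) > 983 (Zephyr) > 973 (Brio) > 961 (Talon) > 954 (Pike) > 946 (Novara) > …
Stratus is highest; pays the second-highest bid, $983.

Stratus pays $983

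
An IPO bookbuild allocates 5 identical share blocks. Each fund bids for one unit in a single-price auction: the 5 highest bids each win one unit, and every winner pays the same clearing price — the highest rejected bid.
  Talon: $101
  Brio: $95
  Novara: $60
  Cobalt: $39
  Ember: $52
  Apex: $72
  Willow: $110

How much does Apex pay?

Apex pays $52

Bids ranked high→low: 110 (Willow), 101 (Talon), 95 (Brio), 72 (Apex), 60 (Novara), 52 (Ember), 39 (Cobalt)
The 5 highest are Willow, Talon, Brio, Apex, Novara.
Clearing price = highest rejected bid = $52.
Apex wins → pays $52.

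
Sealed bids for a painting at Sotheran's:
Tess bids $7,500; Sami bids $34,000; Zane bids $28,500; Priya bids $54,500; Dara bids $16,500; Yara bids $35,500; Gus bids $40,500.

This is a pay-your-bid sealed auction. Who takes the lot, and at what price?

Priya pays $54,500

Rule: the highest bidder wins and pays their own bid.
Bids ranked: 54,500 (Priya) > 40,500 (Gus) > 35,500 (Yara) > 34,000 (Sami) > 28,500 (Zane) > 16,500 (Dara) > …
Priya is highest → pays own bid, $54,500.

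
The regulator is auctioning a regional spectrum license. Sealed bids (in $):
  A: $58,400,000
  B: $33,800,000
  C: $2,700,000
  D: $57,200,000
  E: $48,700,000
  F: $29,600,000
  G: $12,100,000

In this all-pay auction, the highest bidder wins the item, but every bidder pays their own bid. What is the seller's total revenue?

Sorting bids: 58,400,000 (A) > 57,200,000 (D) > 48,700,000 (E) > 33,800,000 (B) > 29,600,000 (F) > 12,100,000 (G) > …
Every bidder forfeits their bid regardless of winning.
Revenue = 58,400,000 + 33,800,000 + 2,700,000 + 57,200,000 + 48,700,000 + 29,600,000 + 12,100,000 = $242,500,000.

Total revenue: $242,500,000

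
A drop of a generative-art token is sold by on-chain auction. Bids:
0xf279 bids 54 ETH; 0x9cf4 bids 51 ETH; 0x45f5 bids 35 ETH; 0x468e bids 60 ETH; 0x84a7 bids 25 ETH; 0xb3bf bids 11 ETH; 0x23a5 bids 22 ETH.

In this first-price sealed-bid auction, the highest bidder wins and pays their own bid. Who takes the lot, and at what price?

0x468e pays 60 ETH

Bids in order: 60 (0x468e) > 54 (0xf279) > 51 (0x9cf4) > 35 (0x45f5) > 25 (0x84a7) > 22 (0x23a5) > …
First-price: 0x468e pays what they bid, 60 ETH.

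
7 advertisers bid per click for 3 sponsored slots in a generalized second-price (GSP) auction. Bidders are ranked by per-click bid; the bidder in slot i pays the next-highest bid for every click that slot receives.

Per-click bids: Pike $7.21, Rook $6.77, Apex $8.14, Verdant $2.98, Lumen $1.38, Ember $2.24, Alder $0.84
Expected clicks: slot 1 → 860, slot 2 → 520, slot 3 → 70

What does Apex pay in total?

Apex pays $6200.60

Ranked by bid: $8.14 (Apex) > $7.21 (Pike) > $6.77 (Rook) > $2.98 (Verdant) > …
Apex holds slot 1 → pays next bid $7.21 × 860 clicks = $6200.60.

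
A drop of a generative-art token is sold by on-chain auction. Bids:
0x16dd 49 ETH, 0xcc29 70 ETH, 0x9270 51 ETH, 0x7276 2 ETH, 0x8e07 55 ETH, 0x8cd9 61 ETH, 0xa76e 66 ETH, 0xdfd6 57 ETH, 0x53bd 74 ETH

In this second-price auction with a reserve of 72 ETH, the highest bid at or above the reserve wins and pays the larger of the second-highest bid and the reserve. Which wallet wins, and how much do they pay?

0x53bd pays 72 ETH

Bids in order: 74 (0x53bd) > 70 (0xcc29) > 66 (0xa76e) > 61 (0x8cd9) > 57 (0xdfd6) > 55 (0x8e07) > …
Highest eligible bid: 0x53bd at 74 ETH.
Second-highest bid 70 ETH is below the reserve 72 ETH, so the reserve binds → payment 72 ETH.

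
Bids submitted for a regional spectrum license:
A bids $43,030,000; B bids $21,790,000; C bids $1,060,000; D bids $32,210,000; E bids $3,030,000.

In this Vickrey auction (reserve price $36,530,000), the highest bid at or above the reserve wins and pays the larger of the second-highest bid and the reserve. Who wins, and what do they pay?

Sorting bids: 43,030,000 (A) > 32,210,000 (D) > 21,790,000 (B) > 3,030,000 (E) > 1,060,000 (C)
Highest eligible bid: A at $43,030,000.
Second-highest bid $32,210,000 is below the reserve $36,530,000, so the reserve binds → payment $36,530,000.

A pays $36,530,000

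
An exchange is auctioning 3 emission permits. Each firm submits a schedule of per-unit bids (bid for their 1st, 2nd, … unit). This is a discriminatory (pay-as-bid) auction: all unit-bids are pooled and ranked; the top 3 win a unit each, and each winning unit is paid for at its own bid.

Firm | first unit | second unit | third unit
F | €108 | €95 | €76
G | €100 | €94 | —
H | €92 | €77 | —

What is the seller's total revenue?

Total revenue: €303

Pooled unit-bids ranked (top 3): 108 (F-1), 100 (G-1), 95 (F-2)
Next rejected bid: €94 (not a price — pay-as-bid).
Each winning unit pays its own bid.
Revenue = 108 + 100 + 95 = €303.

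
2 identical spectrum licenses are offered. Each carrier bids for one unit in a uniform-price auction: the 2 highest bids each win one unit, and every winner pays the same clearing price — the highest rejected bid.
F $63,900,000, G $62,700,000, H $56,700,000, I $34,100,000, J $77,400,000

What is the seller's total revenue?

Sorting: 77,400,000 (J), 63,900,000 (F), 62,700,000 (G), 56,700,000 (H), …
Winners (2 units): J, F.
Clearing price = highest rejected bid = $62,700,000.
Total revenue = 2 × $62,700,000 = $125,400,000.

Total revenue: $125,400,000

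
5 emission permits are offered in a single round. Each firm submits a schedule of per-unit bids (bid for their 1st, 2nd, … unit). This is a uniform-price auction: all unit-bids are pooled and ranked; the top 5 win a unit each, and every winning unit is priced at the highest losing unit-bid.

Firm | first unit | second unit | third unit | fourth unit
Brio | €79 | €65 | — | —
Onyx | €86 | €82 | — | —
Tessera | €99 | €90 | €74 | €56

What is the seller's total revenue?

All unit-bids, highest first — top 5: 99 (Tessera-1), 90 (Tessera-2), 86 (Onyx-1), 82 (Onyx-2), 79 (Brio-1)
The (k+1)-th unit-bid is €74.
Allocation: Brio 1, Onyx 2, Tessera 2. Every unit priced at €74.
Revenue = 5 × 74 = €370.

Total revenue: €370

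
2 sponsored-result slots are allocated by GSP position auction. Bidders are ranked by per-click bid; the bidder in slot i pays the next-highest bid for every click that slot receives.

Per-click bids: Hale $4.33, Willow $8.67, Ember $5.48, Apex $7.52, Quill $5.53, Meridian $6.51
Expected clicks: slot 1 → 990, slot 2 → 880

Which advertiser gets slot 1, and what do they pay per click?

Willow; $7.52 per click

Sorting advertisers: $8.67 (Willow) > $7.52 (Apex) > $6.51 (Meridian) > …
Slot 1 goes to the first-ranked bidder, Willow, who pays the next bid down: $7.52/click.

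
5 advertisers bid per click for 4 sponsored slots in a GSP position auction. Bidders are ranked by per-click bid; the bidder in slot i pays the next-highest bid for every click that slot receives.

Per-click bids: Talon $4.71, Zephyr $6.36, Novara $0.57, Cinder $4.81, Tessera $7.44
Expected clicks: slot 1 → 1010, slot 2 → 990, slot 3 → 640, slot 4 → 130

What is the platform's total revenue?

Per-click bids in order: $7.44 (Tessera) > $6.36 (Zephyr) > $4.81 (Cinder) > $4.71 (Talon) > $0.57 (Novara)
Slot 1: Tessera pays $6.36 × 1010 = $6423.60
Slot 2: Zephyr pays $4.81 × 990 = $4761.90
Slot 3: Cinder pays $4.71 × 640 = $3014.40
Slot 4: Talon pays $0.57 × 130 = $74.10
Total = $14274.00

Total revenue: $14274.00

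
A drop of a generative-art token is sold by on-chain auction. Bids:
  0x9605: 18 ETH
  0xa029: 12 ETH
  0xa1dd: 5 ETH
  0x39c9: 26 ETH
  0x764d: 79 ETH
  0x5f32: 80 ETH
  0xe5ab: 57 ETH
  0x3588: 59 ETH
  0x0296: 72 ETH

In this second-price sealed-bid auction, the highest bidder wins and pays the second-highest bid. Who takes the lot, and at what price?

0x5f32 pays 79 ETH

Sorting bids: 80 (0x5f32) > 79 (0x764d) > 72 (0x0296) > 59 (0x3588) > 57 (0xe5ab) > 26 (0x39c9) > …
Second-price: 0x5f32 pays 0x764d's bid of 79 ETH.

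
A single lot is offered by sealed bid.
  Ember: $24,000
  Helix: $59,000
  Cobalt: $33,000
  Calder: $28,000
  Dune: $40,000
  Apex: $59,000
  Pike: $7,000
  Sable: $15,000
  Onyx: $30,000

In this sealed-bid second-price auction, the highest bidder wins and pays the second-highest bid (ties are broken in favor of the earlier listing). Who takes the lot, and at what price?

Rule: the highest bidder wins and pays the second-highest bid.
Bids in order: 59,000 (Helix) > 59,000 (Apex) > 40,000 (Dune) > 33,000 (Cobalt) > 30,000 (Onyx) > 28,000 (Calder) > …
Tie at $59,000 → Helix wins by tie-break.
Helix wins with the highest bid; price is set by the runner-up at $59,000.

Helix pays $59,000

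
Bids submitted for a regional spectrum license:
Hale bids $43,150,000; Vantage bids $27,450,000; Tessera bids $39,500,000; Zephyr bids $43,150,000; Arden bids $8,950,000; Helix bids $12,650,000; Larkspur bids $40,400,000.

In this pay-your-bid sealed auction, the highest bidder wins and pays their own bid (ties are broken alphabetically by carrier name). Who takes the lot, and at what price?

Sorting bids: 43,150,000 (Hale) > 43,150,000 (Zephyr) > 40,400,000 (Larkspur) > 39,500,000 (Tessera) > 27,450,000 (Vantage) > 12,650,000 (Helix) > …
Hale and Zephyr tie at $43,150,000; tie-break gives it to Hale.
Hale is highest → pays own bid, $43,150,000.

Hale pays $43,150,000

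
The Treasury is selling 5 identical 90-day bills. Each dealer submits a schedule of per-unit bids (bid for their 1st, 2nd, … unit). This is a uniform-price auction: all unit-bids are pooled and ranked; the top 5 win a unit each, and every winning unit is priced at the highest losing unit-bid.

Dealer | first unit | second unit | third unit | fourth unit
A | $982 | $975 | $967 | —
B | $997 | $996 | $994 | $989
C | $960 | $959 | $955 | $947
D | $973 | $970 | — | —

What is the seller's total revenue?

All unit-bids, highest first — top 5: 997 (B-1), 996 (B-2), 994 (B-3), 989 (B-4), 982 (A-1)
The (k+1)-th unit-bid is $975.
Allocation: A 1, B 4. Every unit priced at $975.
Revenue = 5 × 975 = $4,875.

Total revenue: $4,875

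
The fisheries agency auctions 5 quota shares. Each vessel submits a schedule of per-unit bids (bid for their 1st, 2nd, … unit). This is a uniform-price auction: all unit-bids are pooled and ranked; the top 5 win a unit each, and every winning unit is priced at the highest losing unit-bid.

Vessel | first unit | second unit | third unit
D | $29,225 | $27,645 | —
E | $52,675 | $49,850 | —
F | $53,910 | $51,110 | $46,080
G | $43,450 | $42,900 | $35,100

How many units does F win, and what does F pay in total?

F: 3 units, pays $130,350

Merging the schedules and taking the best 5: 53,910 (F-1), 52,675 (E-1), 51,110 (F-2), 49,850 (E-2), 46,080 (F-3)
Highest rejected unit-bid = $43,450.
F wins 3 unit(s) at $43,450 each.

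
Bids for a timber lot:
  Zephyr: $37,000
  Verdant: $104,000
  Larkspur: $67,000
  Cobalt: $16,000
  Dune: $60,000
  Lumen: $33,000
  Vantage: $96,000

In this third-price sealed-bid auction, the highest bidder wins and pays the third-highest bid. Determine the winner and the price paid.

Bids in order: 104,000 (Verdant) > 96,000 (Vantage) > 67,000 (Larkspur) > 60,000 (Dune) > 37,000 (Zephyr) > 33,000 (Lumen) > …
Verdant wins; payment is bid #3 in the ranking = $67,000.

Verdant pays $67,000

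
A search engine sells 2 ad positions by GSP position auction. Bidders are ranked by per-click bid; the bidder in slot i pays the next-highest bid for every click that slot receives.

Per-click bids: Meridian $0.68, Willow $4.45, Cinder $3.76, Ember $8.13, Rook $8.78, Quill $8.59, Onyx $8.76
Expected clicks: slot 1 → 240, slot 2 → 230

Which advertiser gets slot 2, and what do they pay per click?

Onyx; $8.59 per click

Per-click bids in order: $8.78 (Rook) > $8.76 (Onyx) > $8.59 (Quill) > …
Slot 2 goes to the second-ranked bidder, Onyx, who pays the next bid down: $8.59/click.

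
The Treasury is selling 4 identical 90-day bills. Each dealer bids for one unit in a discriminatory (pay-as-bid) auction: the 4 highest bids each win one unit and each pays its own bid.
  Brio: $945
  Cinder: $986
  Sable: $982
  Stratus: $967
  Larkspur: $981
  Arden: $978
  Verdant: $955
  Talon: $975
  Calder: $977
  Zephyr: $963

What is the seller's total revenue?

Total revenue: $3,927

Sorting: 986 (Cinder), 982 (Sable), 981 (Larkspur), 978 (Arden), 977 (Calder), 975 (Talon), …
Top 4: Cinder, Sable, Larkspur, Arden.
Total revenue = 986 + 982 + 981 + 978 = $3,927.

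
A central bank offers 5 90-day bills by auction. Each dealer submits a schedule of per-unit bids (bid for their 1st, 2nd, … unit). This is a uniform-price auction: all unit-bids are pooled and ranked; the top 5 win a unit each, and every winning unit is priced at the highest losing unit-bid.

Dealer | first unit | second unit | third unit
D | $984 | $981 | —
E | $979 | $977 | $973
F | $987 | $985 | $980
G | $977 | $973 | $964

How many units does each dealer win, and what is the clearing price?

D 2, F 3; clearing price $979

Pooled unit-bids ranked (top 5): 987 (F-1), 985 (F-2), 984 (D-1), 981 (D-2), 980 (F-3)
Highest rejected unit-bid = $979.
Allocation: D 2, F 3.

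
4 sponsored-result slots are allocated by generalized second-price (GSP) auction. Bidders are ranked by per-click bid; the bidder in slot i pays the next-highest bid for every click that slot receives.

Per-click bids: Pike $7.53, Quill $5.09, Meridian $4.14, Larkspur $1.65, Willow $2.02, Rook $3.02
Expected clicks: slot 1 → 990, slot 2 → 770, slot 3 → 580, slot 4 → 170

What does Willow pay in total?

Willow pays $0.00

Sorting advertisers: $7.53 (Pike) > $5.09 (Quill) > $4.14 (Meridian) > $3.02 (Rook) > $2.02 (Willow) > …
Willow ranks below slot 4 → no slot, pays nothing.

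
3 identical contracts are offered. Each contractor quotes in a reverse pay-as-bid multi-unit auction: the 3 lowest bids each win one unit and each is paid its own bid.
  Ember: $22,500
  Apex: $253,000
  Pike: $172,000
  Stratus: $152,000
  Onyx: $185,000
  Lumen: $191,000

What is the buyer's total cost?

Ordering the bids: 22,500 (Ember), 152,000 (Stratus), 172,000 (Pike), 185,000 (Onyx), 191,000 (Lumen), …
Winners (3 units): Ember, Stratus, Pike.
Total cost = 22,500 + 152,000 + 172,000 = $346,500.

Total cost: $346,500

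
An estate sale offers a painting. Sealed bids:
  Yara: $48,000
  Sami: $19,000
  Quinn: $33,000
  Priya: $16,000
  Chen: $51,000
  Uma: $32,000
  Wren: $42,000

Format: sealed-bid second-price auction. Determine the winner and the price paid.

Chen pays $48,000

Bids in order: 51,000 (Chen) > 48,000 (Yara) > 42,000 (Wren) > 33,000 (Quinn) > 32,000 (Uma) > 19,000 (Sami) > …
Chen wins with the highest bid; price is set by the runner-up at $48,000.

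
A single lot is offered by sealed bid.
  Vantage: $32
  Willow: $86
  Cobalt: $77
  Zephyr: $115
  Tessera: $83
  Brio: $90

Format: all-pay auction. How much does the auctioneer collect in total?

All-pay auction: the highest bidder wins the item, but every bidder pays their own bid.
Bids in order: 115 (Zephyr) > 90 (Brio) > 86 (Willow) > 83 (Tessera) > 77 (Cobalt) > 32 (Vantage)
Zephyr wins with the top bid; all bids are sunk regardless.
Every bidder forfeits their bid regardless of winning.
Revenue = 32 + 86 + 77 + 115 + 83 + 90 = $483.

Total revenue: $483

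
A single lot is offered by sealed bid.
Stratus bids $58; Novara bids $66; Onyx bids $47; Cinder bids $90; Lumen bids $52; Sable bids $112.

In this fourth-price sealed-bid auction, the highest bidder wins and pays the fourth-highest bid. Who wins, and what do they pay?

Bids ranked: 112 (Sable) > 90 (Cinder) > 66 (Novara) > 58 (Stratus) > 52 (Lumen) > 47 (Onyx)
Sable is highest; pays the fourth-highest bid, $58.

Sable pays $58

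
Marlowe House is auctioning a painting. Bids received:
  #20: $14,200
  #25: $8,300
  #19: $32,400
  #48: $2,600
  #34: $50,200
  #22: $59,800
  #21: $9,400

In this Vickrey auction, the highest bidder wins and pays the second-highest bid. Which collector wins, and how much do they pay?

#22 pays $50,200

Vickrey auction: the highest bidder wins and pays the second-highest bid.
Sorting bids: 59,800 (#22) > 50,200 (#34) > 32,400 (#19) > 14,200 (#20) > 9,400 (#21) > 8,300 (#25) > …
#22 is highest; pays the second-highest bid, $50,200.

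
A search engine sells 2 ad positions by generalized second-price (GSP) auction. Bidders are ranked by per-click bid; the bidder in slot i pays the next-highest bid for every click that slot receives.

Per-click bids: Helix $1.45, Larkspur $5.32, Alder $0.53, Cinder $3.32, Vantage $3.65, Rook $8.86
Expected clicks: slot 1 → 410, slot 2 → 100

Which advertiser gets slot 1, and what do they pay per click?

Sorting advertisers: $8.86 (Rook) > $5.32 (Larkspur) > $3.65 (Vantage) > …
Slot 1 goes to the first-ranked bidder, Rook, who pays the next bid down: $5.32/click.

Rook; $5.32 per click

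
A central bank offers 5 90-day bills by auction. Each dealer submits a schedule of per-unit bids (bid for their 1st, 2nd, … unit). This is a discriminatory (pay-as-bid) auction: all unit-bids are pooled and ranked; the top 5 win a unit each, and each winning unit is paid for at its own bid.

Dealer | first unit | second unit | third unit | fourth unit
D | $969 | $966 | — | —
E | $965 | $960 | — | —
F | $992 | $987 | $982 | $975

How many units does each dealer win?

Pooled unit-bids ranked (top 5): 992 (F-1), 987 (F-2), 982 (F-3), 975 (F-4), 969 (D-1)
Next rejected bid: $966 (not a price — pay-as-bid).
Allocation: D 1, F 4.

D 1, F 4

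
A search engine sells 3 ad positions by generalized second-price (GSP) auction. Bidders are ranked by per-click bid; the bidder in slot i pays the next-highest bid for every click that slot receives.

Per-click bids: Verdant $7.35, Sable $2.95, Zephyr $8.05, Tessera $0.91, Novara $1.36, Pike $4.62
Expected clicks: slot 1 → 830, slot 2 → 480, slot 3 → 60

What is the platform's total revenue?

Sorting advertisers: $8.05 (Zephyr) > $7.35 (Verdant) > $4.62 (Pike) > $2.95 (Sable) > …
Slot 1: Zephyr pays $7.35 × 830 = $6100.50
Slot 2: Verdant pays $4.62 × 480 = $2217.60
Slot 3: Pike pays $2.95 × 60 = $177.00
Total = $8495.10

Total revenue: $8495.10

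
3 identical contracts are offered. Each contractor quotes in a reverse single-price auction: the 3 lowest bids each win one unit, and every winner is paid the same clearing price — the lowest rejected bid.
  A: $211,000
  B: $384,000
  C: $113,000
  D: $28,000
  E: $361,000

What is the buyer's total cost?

Sorting: 28,000 (D), 113,000 (C), 211,000 (A), 361,000 (E), 384,000 (B)
Lowest 3: D, C, A.
Clearing price = lowest rejected bid = $361,000.
Total cost = 3 × $361,000 = $1,083,000.

Total cost: $1,083,000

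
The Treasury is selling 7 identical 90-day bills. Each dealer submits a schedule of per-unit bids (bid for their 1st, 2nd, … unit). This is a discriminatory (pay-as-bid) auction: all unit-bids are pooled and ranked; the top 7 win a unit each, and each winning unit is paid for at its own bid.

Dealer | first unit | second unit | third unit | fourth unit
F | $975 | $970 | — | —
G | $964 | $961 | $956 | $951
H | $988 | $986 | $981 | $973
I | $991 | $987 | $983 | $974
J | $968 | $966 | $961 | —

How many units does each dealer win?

F 1, H 3, I 3

Merging the schedules and taking the best 7: 991 (I-1), 988 (H-1), 987 (I-2), 986 (H-2), 983 (I-3), 981 (H-3), 975 (F-1)
Next rejected bid: $974 (not a price — pay-as-bid).
Allocation: F 1, H 3, I 3.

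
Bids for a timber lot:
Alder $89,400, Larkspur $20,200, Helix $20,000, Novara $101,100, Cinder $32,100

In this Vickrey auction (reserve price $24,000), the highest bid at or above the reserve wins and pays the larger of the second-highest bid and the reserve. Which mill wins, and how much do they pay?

Novara pays $89,400

Sorting bids: 101,100 (Novara) > 89,400 (Alder) > 32,100 (Cinder) > 20,200 (Larkspur) > 20,000 (Helix)
Highest eligible bid: Novara at $101,100.
max(second-highest $89,400, reserve $24,000) = $89,400; the reserve does not bind.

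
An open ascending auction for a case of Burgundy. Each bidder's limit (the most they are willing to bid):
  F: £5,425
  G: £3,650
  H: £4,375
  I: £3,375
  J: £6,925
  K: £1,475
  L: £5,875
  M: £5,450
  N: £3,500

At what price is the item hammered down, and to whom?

Sorting limits: 6,925 (J) > 5,875 (L) > 5,450 (M) > 5,425 (F) > 4,375 (H) > 3,650 (G) > …
L is the last rival to drop out, at £5,875; J remains and wins at that price.

J wins at £5,875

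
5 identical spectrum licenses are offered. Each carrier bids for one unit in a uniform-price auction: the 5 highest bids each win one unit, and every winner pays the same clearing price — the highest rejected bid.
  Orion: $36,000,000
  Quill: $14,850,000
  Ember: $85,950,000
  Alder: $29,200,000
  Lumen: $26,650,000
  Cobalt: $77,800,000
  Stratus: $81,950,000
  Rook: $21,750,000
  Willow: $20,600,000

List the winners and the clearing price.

Ordering the bids: 85,950,000 (Ember), 81,950,000 (Stratus), 77,800,000 (Cobalt), 36,000,000 (Orion), 29,200,000 (Alder), 26,650,000 (Lumen), 21,750,000 (Rook), …
Winners (5 units): Ember, Stratus, Cobalt, Orion, Alder.
Highest unsuccessful bid: $26,650,000 → clearing price.

Ember, Stratus, Cobalt, Orion, Alder; each pays $26,650,000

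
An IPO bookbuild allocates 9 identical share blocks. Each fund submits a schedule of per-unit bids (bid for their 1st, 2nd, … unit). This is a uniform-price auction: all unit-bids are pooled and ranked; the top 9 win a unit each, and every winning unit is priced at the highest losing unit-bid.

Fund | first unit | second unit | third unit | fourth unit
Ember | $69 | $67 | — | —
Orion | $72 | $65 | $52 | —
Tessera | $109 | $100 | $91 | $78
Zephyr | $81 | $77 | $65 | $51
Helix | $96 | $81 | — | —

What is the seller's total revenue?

Total revenue: $621

All unit-bids, highest first — top 9: 109 (Tessera-1), 100 (Tessera-2), 96 (Helix-1), 91 (Tessera-3), 81 (Zephyr-1), 81 (Helix-2), 78 (Tessera-4), 77 (Zephyr-2), 72 (Orion-1)
The (k+1)-th unit-bid is $69.
Allocation: Helix 2, Orion 1, Tessera 4, Zephyr 2. Every unit priced at $69.
Revenue = 9 × 69 = $621.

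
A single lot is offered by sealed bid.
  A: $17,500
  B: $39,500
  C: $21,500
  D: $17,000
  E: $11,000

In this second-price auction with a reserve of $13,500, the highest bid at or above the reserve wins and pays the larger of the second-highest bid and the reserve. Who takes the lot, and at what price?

B pays $21,500

Rule: the highest bid at or above the reserve wins and pays the larger of the second-highest bid and the reserve.
Sorting bids: 39,500 (B) > 21,500 (C) > 17,500 (A) > 17,000 (D) > 11,000 (E)
B has the top bid at or above the reserve ($39,500).
Second-highest bid $21,500 exceeds the reserve $13,500 → payment $21,500.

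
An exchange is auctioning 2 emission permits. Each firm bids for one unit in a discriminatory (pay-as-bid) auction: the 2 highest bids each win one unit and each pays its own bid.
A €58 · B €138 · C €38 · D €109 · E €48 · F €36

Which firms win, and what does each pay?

B €138, D €109

Sorting: 138 (B), 109 (D), 58 (A), 48 (E), …
Top 2: B, D.
Each winner pays its own bid: B €138, D €109.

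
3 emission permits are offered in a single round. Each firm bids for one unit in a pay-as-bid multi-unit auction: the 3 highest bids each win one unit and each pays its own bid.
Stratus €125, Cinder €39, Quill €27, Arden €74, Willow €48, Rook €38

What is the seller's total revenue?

Total revenue: €247

Sorting: 125 (Stratus), 74 (Arden), 48 (Willow), 39 (Cinder), 38 (Rook), …
Top 3: Stratus, Arden, Willow.
Total revenue = 125 + 74 + 48 = €247.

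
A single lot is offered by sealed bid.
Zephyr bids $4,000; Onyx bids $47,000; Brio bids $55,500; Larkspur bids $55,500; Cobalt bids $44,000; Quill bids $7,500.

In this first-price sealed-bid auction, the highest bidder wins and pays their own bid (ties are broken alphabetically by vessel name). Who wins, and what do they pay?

Brio pays $55,500

First-price sealed-bid auction: the highest bidder wins and pays their own bid.
Bids ranked: 55,500 (Brio) > 55,500 (Larkspur) > 47,000 (Onyx) > 44,000 (Cobalt) > 7,500 (Quill) > 4,000 (Zephyr)
Tie at $55,500 → Brio wins by tie-break.
Brio is highest → pays own bid, $55,500.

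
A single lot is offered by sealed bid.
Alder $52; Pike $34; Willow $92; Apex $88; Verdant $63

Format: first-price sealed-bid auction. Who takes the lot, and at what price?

Sorting bids: 92 (Willow) > 88 (Apex) > 63 (Verdant) > 52 (Alder) > 34 (Pike)
Willow is highest → pays own bid, $92.

Willow pays $92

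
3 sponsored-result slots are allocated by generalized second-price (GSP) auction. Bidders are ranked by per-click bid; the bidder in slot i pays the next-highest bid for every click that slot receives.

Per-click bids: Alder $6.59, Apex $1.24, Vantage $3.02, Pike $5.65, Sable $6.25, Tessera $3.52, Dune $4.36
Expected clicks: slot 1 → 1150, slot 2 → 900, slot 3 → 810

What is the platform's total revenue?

Total revenue: $15804.10

Sorting advertisers: $6.59 (Alder) > $6.25 (Sable) > $5.65 (Pike) > $4.36 (Dune) > …
Slot 1: Alder pays $6.25 × 1150 = $7187.50
Slot 2: Sable pays $5.65 × 900 = $5085.00
Slot 3: Pike pays $4.36 × 810 = $3531.60
Total = $15804.10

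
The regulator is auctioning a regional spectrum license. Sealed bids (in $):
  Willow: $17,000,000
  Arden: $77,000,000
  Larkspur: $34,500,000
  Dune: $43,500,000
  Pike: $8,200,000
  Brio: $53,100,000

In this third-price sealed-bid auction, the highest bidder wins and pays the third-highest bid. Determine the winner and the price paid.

Arden pays $43,500,000

Sorting bids: 77,000,000 (Arden) > 53,100,000 (Brio) > 43,500,000 (Dune) > 34,500,000 (Larkspur) > 17,000,000 (Willow) > 8,200,000 (Pike)
Arden is highest; pays the third-highest bid, $43,500,000.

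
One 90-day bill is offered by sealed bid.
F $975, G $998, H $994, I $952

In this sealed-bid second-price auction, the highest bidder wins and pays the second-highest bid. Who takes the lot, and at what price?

G pays $994

Bids in order: 998 (G) > 994 (H) > 975 (F) > 952 (I)
G wins with the highest bid; price is set by the runner-up at $994.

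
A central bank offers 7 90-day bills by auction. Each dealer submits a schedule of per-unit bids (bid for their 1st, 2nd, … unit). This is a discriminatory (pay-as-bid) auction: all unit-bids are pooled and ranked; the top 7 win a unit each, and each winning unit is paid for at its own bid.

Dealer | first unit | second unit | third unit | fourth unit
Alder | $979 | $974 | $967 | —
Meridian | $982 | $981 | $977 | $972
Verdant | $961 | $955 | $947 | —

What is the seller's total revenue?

Total revenue: $6,832

Merging the schedules and taking the best 7: 982 (Meridian-1), 981 (Meridian-2), 979 (Alder-1), 977 (Meridian-3), 974 (Alder-2), 972 (Meridian-4), 967 (Alder-3)
Next rejected bid: $961 (not a price — pay-as-bid).
Each winning unit pays its own bid.
Revenue = 982 + 981 + 979 + 977 + 974 + 972 + 967 = $6,832.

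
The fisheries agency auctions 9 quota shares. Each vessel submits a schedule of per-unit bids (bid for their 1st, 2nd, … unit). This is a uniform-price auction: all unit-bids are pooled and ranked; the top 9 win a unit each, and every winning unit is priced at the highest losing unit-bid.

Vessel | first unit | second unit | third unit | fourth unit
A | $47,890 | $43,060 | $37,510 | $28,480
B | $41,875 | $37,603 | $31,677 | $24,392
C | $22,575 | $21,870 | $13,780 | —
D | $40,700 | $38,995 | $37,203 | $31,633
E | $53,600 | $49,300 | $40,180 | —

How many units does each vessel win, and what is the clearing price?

A 2, B 2, D 2, E 3; clearing price $37,510

Merging the schedules and taking the best 9: 53,600 (E-1), 49,300 (E-2), 47,890 (A-1), 43,060 (A-2), 41,875 (B-1), 40,700 (D-1), 40,180 (E-3), 38,995 (D-2), 37,603 (B-2)
The (k+1)-th unit-bid is $37,510.
Allocation: A 2, B 2, D 2, E 3.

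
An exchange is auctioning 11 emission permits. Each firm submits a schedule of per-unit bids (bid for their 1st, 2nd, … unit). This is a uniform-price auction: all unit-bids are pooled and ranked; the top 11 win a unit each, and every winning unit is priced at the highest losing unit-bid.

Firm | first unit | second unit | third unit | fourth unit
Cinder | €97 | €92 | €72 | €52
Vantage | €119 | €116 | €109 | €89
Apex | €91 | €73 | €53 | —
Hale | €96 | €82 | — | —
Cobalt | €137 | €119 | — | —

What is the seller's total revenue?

Merging the schedules and taking the best 11: 137 (Cobalt-1), 119 (Vantage-1), 119 (Cobalt-2), 116 (Vantage-2), 109 (Vantage-3), 97 (Cinder-1), 96 (Hale-1), 92 (Cinder-2), 91 (Apex-1), 89 (Vantage-4), 82 (Hale-2)
The (k+1)-th unit-bid is €73.
Allocation: Apex 1, Cinder 2, Cobalt 2, Hale 2, Vantage 4. Every unit priced at €73.
Revenue = 11 × 73 = €803.

Total revenue: €803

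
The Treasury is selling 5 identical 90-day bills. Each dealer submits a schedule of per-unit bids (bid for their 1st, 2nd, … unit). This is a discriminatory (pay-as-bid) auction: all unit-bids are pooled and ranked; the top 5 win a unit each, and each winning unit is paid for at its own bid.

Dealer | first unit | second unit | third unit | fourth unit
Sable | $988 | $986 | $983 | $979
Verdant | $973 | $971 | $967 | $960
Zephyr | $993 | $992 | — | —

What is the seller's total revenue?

Pooled unit-bids ranked (top 5): 993 (Zephyr-1), 992 (Zephyr-2), 988 (Sable-1), 986 (Sable-2), 983 (Sable-3)
Next rejected bid: $979 (not a price — pay-as-bid).
Each winning unit pays its own bid.
Revenue = 993 + 992 + 988 + 986 + 983 = $4,942.

Total revenue: $4,942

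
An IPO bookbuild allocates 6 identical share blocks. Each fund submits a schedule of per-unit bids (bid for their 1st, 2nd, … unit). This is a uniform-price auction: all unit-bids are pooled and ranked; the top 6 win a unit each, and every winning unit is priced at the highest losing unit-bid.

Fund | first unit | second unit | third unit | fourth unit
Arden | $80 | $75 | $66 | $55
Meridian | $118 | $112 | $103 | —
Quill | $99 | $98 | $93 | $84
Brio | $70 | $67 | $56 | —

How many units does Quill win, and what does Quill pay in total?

Quill: 3 units, pays $252

Pooled unit-bids ranked (top 6): 118 (Meridian-1), 112 (Meridian-2), 103 (Meridian-3), 99 (Quill-1), 98 (Quill-2), 93 (Quill-3)
The (k+1)-th unit-bid is $84.
Quill wins 3 unit(s) at $84 each.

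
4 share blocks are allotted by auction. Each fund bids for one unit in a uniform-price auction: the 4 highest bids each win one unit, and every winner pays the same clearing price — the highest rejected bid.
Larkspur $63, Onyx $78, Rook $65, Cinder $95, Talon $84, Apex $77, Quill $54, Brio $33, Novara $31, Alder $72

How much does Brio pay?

Brio pays $0

Ordering the bids: 95 (Cinder), 84 (Talon), 78 (Onyx), 77 (Apex), 72 (Alder), 65 (Rook), …
The 4 highest are Cinder, Talon, Onyx, Apex.
Clearing price = highest rejected bid = $72.
Brio does not win → pays $0.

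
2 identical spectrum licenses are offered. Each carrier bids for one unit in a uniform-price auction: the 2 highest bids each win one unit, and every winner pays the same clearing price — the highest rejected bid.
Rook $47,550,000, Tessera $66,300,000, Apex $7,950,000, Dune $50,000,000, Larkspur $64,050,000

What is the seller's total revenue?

Bids ranked high→low: 66,300,000 (Tessera), 64,050,000 (Larkspur), 50,000,000 (Dune), 47,550,000 (Rook), …
Winners (2 units): Tessera, Larkspur.
First losing bid is Dune's $50,000,000, which sets the uniform price.
Total revenue = 2 × $50,000,000 = $100,000,000.

Total revenue: $100,000,000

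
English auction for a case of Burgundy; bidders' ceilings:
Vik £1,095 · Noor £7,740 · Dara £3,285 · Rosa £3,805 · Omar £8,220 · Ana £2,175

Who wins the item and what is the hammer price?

Omar wins at £7,740

Limits in order: 8,220 (Omar) > 7,740 (Noor) > 3,805 (Rosa) > 3,285 (Dara) > 2,175 (Ana) > 1,095 (Vik)
Once the price passes £7,740, only Omar is left; the hammer falls at Noor's limit of £7,740.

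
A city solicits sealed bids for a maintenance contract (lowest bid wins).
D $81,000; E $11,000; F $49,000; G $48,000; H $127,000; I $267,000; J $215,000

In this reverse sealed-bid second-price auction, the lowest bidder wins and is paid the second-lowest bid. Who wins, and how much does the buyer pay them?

E is paid $48,000

Bids in order: 11,000 (E) < 48,000 (G) < 49,000 (F) < 81,000 (D) < 127,000 (H) < 215,000 (J) < …
Second-price: E is paid G's bid of $48,000.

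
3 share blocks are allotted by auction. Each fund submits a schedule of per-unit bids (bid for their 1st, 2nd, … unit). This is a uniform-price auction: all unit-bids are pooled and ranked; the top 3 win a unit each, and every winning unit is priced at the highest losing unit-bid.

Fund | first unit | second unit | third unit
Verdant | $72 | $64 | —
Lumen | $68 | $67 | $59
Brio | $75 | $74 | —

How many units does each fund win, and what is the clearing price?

All unit-bids, highest first — top 3: 75 (Brio-1), 74 (Brio-2), 72 (Verdant-1)
Highest rejected unit-bid = $68.
Allocation: Brio 2, Verdant 1.

Brio 2, Verdant 1; clearing price $68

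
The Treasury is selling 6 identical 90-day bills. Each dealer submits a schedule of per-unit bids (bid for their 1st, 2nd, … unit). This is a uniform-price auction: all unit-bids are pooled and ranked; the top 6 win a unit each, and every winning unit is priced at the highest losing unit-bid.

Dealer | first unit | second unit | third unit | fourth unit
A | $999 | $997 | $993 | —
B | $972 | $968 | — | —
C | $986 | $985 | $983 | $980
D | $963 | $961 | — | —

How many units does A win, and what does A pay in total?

A: 3 units, pays $2,940

Pooled unit-bids ranked (top 6): 999 (A-1), 997 (A-2), 993 (A-3), 986 (C-1), 985 (C-2), 983 (C-3)
The (k+1)-th unit-bid is $980.
A wins 3 unit(s) at $980 each.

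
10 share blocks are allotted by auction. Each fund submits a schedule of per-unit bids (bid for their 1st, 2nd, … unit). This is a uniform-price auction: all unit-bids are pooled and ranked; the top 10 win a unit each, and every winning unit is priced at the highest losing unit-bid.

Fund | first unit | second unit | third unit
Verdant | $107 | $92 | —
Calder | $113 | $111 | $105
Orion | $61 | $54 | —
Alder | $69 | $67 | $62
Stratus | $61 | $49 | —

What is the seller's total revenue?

Total revenue: $540

Merging the schedules and taking the best 10: 113 (Calder-1), 111 (Calder-2), 107 (Verdant-1), 105 (Calder-3), 92 (Verdant-2), 69 (Alder-1), 67 (Alder-2), 62 (Alder-3), 61 (Orion-1), 61 (Stratus-1)
Highest rejected unit-bid = $54.
Allocation: Alder 3, Calder 3, Orion 1, Stratus 1, Verdant 2. Every unit priced at $54.
Revenue = 10 × 54 = $540.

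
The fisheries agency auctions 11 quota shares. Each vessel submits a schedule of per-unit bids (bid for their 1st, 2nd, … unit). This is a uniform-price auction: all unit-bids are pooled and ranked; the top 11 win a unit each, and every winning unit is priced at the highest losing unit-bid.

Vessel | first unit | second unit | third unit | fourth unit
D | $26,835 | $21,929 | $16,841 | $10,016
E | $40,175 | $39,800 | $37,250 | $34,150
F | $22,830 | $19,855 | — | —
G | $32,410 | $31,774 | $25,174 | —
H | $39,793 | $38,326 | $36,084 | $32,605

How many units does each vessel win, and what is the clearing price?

D 1, E 4, G 2, H 4; clearing price $25,174

Merging the schedules and taking the best 11: 40,175 (E-1), 39,800 (E-2), 39,793 (H-1), 38,326 (H-2), 37,250 (E-3), 36,084 (H-3), 34,150 (E-4), 32,605 (H-4), 32,410 (G-1), 31,774 (G-2), 26,835 (D-1)
Highest rejected unit-bid = $25,174.
Allocation: D 1, E 4, G 2, H 4.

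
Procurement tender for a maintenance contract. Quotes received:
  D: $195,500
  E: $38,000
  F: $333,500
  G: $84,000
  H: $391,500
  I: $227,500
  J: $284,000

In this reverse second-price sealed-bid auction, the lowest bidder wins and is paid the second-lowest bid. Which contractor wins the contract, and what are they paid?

Reverse second-price sealed-bid auction: the lowest bidder wins and is paid the second-lowest bid.
Bids ranked: 38,000 (E) < 84,000 (G) < 195,500 (D) < 227,500 (I) < 284,000 (J) < 333,500 (F) < …
E is lowest; is paid the second-lowest bid, $84,000.

E is paid $84,000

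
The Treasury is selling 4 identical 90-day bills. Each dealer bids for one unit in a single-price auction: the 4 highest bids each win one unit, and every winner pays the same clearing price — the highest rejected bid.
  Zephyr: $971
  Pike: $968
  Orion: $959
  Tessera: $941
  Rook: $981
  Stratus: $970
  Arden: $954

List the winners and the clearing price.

Ordering the bids: 981 (Rook), 971 (Zephyr), 970 (Stratus), 968 (Pike), 959 (Orion), 954 (Arden), …
Winners (4 units): Rook, Zephyr, Stratus, Pike.
Highest unsuccessful bid: $959 → clearing price.

Rook, Zephyr, Stratus, Pike; each pays $959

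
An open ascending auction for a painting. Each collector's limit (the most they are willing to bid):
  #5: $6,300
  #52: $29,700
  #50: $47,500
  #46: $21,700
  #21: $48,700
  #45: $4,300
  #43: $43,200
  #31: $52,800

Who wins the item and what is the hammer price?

#31 wins at $48,700

Rule: the price rises until one bidder remains; the winner pays the price at which the last rival dropped out.
Limits ranked: 52,800 (#31) > 48,700 (#21) > 47,500 (#50) > 43,200 (#43) > 29,700 (#52) > 21,700 (#46) > …
#21 is the last rival to drop out, at $48,700; #31 remains and wins at that price.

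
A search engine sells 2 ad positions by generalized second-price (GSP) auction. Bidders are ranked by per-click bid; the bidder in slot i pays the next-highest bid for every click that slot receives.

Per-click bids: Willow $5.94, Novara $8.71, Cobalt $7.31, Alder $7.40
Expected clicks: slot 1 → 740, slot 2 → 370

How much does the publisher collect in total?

Total revenue: $8180.70

Per-click bids in order: $8.71 (Novara) > $7.40 (Alder) > $7.31 (Cobalt) > …
Slot 1: Novara pays $7.40 × 740 = $5476.00
Slot 2: Alder pays $7.31 × 370 = $2704.70
Total = $8180.70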